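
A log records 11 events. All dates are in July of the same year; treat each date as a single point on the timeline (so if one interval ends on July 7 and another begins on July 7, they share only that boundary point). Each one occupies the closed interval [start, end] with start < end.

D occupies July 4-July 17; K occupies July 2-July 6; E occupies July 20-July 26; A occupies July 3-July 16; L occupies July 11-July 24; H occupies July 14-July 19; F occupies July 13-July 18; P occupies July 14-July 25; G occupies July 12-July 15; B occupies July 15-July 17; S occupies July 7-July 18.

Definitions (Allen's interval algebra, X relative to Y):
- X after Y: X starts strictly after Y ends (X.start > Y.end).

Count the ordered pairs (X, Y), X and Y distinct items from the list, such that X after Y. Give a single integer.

Checking all 110 ordered pairs for relation 'after'; matching pairs in alphabetical order:
(B, K): B after K ✓
(E, A): E after A ✓
(E, B): E after B ✓
(E, D): E after D ✓
(E, F): E after F ✓
(E, G): E after G ✓
(E, H): E after H ✓
(E, K): E after K ✓
(E, S): E after S ✓
(F, K): F after K ✓
(G, K): G after K ✓
(H, K): H after K ✓
(L, K): L after K ✓
(P, K): P after K ✓
(S, K): S after K ✓
Count: 15.

15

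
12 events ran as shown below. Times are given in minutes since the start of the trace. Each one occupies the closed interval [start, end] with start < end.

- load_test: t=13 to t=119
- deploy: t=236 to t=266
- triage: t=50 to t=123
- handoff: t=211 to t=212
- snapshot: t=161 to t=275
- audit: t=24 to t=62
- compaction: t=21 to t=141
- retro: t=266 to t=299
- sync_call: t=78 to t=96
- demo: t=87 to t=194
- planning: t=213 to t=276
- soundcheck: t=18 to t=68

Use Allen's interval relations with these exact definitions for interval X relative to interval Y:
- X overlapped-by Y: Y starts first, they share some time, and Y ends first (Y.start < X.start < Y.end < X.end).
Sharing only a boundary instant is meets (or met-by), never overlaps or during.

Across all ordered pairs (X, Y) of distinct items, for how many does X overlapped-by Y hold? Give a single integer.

Checking all 132 ordered pairs for relation 'overlapped-by'; matching pairs in alphabetical order:
(compaction, load_test): compaction overlapped-by load_test ✓
(compaction, soundcheck): compaction overlapped-by soundcheck ✓
(demo, compaction): demo overlapped-by compaction ✓
(demo, load_test): demo overlapped-by load_test ✓
(demo, sync_call): demo overlapped-by sync_call ✓
(demo, triage): demo overlapped-by triage ✓
(planning, snapshot): planning overlapped-by snapshot ✓
(retro, planning): retro overlapped-by planning ✓
(retro, snapshot): retro overlapped-by snapshot ✓
(snapshot, demo): snapshot overlapped-by demo ✓
(triage, audit): triage overlapped-by audit ✓
(triage, load_test): triage overlapped-by load_test ✓
(triage, soundcheck): triage overlapped-by soundcheck ✓
Count: 13.

13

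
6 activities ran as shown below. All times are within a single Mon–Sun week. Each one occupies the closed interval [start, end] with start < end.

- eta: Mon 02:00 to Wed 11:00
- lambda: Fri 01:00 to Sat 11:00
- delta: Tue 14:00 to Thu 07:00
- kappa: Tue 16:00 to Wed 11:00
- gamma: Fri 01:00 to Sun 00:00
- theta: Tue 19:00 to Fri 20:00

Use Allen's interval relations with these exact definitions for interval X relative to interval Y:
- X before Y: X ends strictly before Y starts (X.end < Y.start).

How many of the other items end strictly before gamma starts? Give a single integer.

Target gamma = [Fri 01:00, Sun 00:00].
delta [Tue 14:00, Thu 07:00] → before → counts.
eta [Mon 02:00, Wed 11:00] → before → counts.
kappa [Tue 16:00, Wed 11:00] → before → counts.
lambda [Fri 01:00, Sat 11:00] → starts → no.
theta [Tue 19:00, Fri 20:00] → overlaps → no.
Total: 3.

3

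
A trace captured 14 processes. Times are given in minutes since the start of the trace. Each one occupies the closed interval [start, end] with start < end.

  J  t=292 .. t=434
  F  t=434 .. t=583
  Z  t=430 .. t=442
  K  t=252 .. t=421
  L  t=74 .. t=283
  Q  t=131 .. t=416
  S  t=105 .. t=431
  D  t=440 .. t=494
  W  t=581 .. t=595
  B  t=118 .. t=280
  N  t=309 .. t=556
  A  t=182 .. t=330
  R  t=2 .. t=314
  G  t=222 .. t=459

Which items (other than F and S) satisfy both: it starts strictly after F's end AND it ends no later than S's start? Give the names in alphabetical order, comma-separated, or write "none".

Conditions: its start is strictly after F's end (X.start > t=583) AND its end is no later than S's start (X.end <= t=105).
A: start t=182 > t=583? ✗; end t=330 <= t=105? ✗ → no.
B: start t=118 > t=583? ✗; end t=280 <= t=105? ✗ → no.
D: start t=440 > t=583? ✗; end t=494 <= t=105? ✗ → no.
G: start t=222 > t=583? ✗; end t=459 <= t=105? ✗ → no.
J: start t=292 > t=583? ✗; end t=434 <= t=105? ✗ → no.
K: start t=252 > t=583? ✗; end t=421 <= t=105? ✗ → no.
L: start t=74 > t=583? ✗; end t=283 <= t=105? ✗ → no.
N: start t=309 > t=583? ✗; end t=556 <= t=105? ✗ → no.
Q: start t=131 > t=583? ✗; end t=416 <= t=105? ✗ → no.
R: start t=2 > t=583? ✗; end t=314 <= t=105? ✗ → no.
W: start t=581 > t=583? ✗; end t=595 <= t=105? ✗ → no.
Z: start t=430 > t=583? ✗; end t=442 <= t=105? ✗ → no.
Result: none.

none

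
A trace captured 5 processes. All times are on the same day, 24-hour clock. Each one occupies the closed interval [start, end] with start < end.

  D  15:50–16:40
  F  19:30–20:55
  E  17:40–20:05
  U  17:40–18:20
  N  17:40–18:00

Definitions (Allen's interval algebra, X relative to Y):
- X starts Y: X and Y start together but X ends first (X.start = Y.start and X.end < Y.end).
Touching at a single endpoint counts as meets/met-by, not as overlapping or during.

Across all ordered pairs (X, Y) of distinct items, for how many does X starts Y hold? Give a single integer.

Checking all 20 ordered pairs for relation 'starts'; matching pairs in alphabetical order:
(N, E): N starts E ✓
(N, U): N starts U ✓
(U, E): U starts E ✓
Count: 3.

3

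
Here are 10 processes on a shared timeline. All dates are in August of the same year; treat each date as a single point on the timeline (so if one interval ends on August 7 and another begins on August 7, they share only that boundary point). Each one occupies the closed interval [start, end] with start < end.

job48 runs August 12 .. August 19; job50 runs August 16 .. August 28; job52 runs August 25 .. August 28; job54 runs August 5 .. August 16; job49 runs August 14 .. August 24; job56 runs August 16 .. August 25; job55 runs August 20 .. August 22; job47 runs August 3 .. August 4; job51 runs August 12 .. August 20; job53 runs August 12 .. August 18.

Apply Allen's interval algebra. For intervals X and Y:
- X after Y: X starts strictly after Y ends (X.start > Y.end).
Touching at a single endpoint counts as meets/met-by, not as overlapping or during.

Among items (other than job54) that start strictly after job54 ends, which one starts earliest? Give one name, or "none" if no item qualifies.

job55

Target job54 = [August 5, August 16].
job47 [August 3, August 4] → before → excluded.
job48 [August 12, August 19] → overlapped-by → excluded.
job49 [August 14, August 24] → overlapped-by → excluded.
job50 [August 16, August 28] → met-by → excluded.
job51 [August 12, August 20] → overlapped-by → excluded.
job52 [August 25, August 28] → after → candidate.
job53 [August 12, August 18] → overlapped-by → excluded.
job55 [August 20, August 22] → after → candidate.
job56 [August 16, August 25] → met-by → excluded.
Among candidates, earliest start is August 20 → job55.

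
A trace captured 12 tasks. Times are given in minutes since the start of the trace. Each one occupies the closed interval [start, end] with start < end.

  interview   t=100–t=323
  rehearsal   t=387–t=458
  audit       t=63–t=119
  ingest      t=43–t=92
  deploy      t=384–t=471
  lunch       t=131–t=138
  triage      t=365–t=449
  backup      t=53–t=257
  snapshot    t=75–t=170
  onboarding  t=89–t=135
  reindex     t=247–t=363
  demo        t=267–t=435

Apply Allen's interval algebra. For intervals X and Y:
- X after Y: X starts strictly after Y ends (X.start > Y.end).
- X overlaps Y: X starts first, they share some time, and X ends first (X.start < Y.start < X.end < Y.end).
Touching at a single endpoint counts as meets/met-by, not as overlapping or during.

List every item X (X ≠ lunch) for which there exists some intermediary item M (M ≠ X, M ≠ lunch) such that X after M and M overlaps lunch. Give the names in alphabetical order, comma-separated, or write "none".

demo, deploy, rehearsal, reindex, triage

Target lunch = [t=131, t=138].
Intermediaries M with M overlaps lunch: onboarding.
Via onboarding — items with X after onboarding: demo, deploy, rehearsal, reindex, triage.
Union: demo, deploy, rehearsal, reindex, triage.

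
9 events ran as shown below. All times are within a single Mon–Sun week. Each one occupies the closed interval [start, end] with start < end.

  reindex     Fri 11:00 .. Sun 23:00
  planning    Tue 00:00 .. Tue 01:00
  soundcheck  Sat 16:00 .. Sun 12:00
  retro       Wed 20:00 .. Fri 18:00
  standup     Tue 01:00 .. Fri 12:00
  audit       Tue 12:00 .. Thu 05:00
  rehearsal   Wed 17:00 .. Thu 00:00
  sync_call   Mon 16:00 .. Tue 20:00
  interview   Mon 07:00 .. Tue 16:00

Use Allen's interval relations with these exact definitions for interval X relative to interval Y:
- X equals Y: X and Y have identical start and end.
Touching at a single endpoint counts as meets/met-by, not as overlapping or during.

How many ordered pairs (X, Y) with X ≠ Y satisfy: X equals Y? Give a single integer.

0

Checking all 72 ordered pairs for relation 'equals'; matching pairs in alphabetical order:
No pair satisfies it.
Count: 0.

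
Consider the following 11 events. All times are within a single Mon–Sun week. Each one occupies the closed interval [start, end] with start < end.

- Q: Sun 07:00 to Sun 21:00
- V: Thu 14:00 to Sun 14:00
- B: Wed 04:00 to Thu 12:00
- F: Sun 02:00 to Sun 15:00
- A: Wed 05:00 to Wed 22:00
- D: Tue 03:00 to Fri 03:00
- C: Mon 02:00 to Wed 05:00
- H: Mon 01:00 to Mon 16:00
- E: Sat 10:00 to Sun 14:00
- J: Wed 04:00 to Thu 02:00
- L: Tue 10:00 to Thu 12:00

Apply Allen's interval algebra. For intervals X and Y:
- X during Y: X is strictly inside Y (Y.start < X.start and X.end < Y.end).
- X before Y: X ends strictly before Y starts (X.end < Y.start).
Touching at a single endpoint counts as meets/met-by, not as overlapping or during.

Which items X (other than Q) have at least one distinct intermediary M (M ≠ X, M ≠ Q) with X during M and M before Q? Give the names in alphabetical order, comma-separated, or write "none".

A, B, J, L

Target Q = [Sun 07:00, Sun 21:00].
Intermediaries M with M before Q: A, B, C, D, H, J, L.
Via A — items with X during A: none.
Via B — items with X during B: A.
Via C — items with X during C: none.
Via D — items with X during D: A, B, J, L.
Via H — items with X during H: none.
Via J — items with X during J: A.
Via L — items with X during L: A, J.
Union: A, B, J, L.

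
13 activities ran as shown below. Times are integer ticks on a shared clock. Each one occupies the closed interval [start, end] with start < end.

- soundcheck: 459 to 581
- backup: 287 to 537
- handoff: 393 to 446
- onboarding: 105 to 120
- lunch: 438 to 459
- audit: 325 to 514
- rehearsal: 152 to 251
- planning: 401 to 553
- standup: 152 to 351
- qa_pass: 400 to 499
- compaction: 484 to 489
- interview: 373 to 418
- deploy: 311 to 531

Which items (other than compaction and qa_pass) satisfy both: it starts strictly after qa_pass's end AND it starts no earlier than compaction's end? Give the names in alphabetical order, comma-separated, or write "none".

none

Conditions: its start is strictly after qa_pass's end (X.start > 499) AND its start is no earlier than compaction's end (X.start >= 489).
audit: start 325 > 499? ✗; start 325 >= 489? ✗ → no.
backup: start 287 > 499? ✗; start 287 >= 489? ✗ → no.
deploy: start 311 > 499? ✗; start 311 >= 489? ✗ → no.
handoff: start 393 > 499? ✗; start 393 >= 489? ✗ → no.
interview: start 373 > 499? ✗; start 373 >= 489? ✗ → no.
lunch: start 438 > 499? ✗; start 438 >= 489? ✗ → no.
onboarding: start 105 > 499? ✗; start 105 >= 489? ✗ → no.
planning: start 401 > 499? ✗; start 401 >= 489? ✗ → no.
rehearsal: start 152 > 499? ✗; start 152 >= 489? ✗ → no.
soundcheck: start 459 > 499? ✗; start 459 >= 489? ✗ → no.
standup: start 152 > 499? ✗; start 152 >= 489? ✗ → no.
Result: none.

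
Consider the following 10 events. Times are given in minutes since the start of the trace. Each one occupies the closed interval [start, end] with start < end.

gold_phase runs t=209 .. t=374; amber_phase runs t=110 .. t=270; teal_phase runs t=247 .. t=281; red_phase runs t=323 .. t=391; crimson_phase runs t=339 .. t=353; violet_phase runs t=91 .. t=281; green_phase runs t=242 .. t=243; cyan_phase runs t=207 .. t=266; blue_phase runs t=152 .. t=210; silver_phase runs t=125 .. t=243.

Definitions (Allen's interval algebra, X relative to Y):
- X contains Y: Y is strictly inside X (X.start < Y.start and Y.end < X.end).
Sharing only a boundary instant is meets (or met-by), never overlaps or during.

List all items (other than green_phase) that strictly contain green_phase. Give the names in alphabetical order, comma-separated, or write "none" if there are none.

Target green_phase = [t=242, t=243].
amber_phase [t=110, t=270] → contains → yes.
blue_phase [t=152, t=210] → before → no.
crimson_phase [t=339, t=353] → after → no.
cyan_phase [t=207, t=266] → contains → yes.
gold_phase [t=209, t=374] → contains → yes.
red_phase [t=323, t=391] → after → no.
silver_phase [t=125, t=243] → finished-by → no.
teal_phase [t=247, t=281] → after → no.
violet_phase [t=91, t=281] → contains → yes.
Result: amber_phase, cyan_phase, gold_phase, violet_phase.

amber_phase, cyan_phase, gold_phase, violet_phase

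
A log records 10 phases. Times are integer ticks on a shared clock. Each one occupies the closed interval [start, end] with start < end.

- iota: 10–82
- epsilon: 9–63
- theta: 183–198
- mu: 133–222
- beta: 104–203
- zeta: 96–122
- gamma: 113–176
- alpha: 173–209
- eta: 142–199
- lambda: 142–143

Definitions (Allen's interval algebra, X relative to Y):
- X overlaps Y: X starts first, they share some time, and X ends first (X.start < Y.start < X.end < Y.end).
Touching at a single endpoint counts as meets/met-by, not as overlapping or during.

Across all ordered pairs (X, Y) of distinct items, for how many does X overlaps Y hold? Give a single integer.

9

Checking all 90 ordered pairs for relation 'overlaps'; matching pairs in alphabetical order:
(beta, alpha): beta overlaps alpha ✓
(beta, mu): beta overlaps mu ✓
(epsilon, iota): epsilon overlaps iota ✓
(eta, alpha): eta overlaps alpha ✓
(gamma, alpha): gamma overlaps alpha ✓
(gamma, eta): gamma overlaps eta ✓
(gamma, mu): gamma overlaps mu ✓
(zeta, beta): zeta overlaps beta ✓
(zeta, gamma): zeta overlaps gamma ✓
Count: 9.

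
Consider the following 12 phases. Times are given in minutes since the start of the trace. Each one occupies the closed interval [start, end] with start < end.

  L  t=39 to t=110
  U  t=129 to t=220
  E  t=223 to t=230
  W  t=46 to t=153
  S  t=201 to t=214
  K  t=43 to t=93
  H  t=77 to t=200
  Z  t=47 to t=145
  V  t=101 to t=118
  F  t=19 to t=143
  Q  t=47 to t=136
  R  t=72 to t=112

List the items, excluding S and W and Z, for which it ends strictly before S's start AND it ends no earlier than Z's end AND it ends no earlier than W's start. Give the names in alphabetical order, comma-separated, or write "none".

Conditions: its end is strictly before S's start (X.end < t=201) AND its end is no earlier than Z's end (X.end >= t=145) AND its end is no earlier than W's start (X.end >= t=46).
E: end t=230 < t=201? ✗; end t=230 >= t=145? ✓; end t=230 >= t=46? ✓ → no.
F: end t=143 < t=201? ✓; end t=143 >= t=145? ✗; end t=143 >= t=46? ✓ → no.
H: end t=200 < t=201? ✓; end t=200 >= t=145? ✓; end t=200 >= t=46? ✓ → yes.
K: end t=93 < t=201? ✓; end t=93 >= t=145? ✗; end t=93 >= t=46? ✓ → no.
L: end t=110 < t=201? ✓; end t=110 >= t=145? ✗; end t=110 >= t=46? ✓ → no.
Q: end t=136 < t=201? ✓; end t=136 >= t=145? ✗; end t=136 >= t=46? ✓ → no.
R: end t=112 < t=201? ✓; end t=112 >= t=145? ✗; end t=112 >= t=46? ✓ → no.
U: end t=220 < t=201? ✗; end t=220 >= t=145? ✓; end t=220 >= t=46? ✓ → no.
V: end t=118 < t=201? ✓; end t=118 >= t=145? ✗; end t=118 >= t=46? ✓ → no.
Result: H.

H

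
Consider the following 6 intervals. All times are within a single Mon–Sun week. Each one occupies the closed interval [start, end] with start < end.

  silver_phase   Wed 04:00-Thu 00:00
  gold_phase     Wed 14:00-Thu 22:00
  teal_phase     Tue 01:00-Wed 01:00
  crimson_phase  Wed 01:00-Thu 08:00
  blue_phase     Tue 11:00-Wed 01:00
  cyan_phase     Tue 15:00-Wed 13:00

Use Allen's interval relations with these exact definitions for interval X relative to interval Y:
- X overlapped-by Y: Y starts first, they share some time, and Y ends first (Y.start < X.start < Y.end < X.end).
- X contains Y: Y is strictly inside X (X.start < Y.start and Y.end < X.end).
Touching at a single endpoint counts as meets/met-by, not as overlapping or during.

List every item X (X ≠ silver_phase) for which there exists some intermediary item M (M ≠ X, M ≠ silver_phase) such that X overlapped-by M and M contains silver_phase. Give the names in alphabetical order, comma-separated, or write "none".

gold_phase

Target silver_phase = [Wed 04:00, Thu 00:00].
Intermediaries M with M contains silver_phase: crimson_phase.
Via crimson_phase — items with X overlapped-by crimson_phase: gold_phase.
Union: gold_phase.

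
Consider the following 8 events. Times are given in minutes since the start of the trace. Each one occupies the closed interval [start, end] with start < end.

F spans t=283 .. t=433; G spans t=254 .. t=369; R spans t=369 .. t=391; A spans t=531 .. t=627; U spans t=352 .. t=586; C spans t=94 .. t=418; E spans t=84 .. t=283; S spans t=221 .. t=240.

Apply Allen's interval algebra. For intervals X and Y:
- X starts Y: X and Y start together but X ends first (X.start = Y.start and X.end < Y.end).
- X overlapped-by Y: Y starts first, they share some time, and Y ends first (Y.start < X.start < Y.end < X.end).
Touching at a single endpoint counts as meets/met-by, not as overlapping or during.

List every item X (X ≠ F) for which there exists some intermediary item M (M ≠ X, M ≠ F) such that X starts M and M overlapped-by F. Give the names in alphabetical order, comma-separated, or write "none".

none

Target F = [t=283, t=433].
Intermediaries M with M overlapped-by F: U.
Via U — items with X starts U: none.
Union: none.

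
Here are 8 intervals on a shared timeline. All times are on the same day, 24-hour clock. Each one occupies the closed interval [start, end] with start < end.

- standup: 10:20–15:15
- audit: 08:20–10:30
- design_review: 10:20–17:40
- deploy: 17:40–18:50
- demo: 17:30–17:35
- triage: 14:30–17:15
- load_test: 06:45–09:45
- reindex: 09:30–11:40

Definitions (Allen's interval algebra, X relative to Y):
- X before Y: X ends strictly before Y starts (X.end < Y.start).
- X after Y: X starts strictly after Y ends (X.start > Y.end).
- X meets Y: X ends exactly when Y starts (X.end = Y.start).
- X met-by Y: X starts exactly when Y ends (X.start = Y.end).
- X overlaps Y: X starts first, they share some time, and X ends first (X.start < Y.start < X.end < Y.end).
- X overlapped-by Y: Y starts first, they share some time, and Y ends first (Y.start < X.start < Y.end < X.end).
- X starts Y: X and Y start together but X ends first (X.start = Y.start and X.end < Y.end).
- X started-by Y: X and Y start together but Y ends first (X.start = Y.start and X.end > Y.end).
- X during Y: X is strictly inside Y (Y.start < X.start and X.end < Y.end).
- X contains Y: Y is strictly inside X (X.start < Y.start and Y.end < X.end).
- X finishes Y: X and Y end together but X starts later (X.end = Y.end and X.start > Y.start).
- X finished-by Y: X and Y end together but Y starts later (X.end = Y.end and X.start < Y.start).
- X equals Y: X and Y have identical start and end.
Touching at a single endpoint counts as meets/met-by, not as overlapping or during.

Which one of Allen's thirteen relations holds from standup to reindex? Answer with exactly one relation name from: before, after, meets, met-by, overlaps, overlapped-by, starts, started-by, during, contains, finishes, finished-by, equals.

overlapped-by

standup = [10:20, 15:15]; reindex = [09:30, 11:40].
Compare endpoints: standup.start > reindex.start, standup.start < reindex.end, standup.end > reindex.start, standup.end > reindex.end.
That pattern is 'overlapped-by'.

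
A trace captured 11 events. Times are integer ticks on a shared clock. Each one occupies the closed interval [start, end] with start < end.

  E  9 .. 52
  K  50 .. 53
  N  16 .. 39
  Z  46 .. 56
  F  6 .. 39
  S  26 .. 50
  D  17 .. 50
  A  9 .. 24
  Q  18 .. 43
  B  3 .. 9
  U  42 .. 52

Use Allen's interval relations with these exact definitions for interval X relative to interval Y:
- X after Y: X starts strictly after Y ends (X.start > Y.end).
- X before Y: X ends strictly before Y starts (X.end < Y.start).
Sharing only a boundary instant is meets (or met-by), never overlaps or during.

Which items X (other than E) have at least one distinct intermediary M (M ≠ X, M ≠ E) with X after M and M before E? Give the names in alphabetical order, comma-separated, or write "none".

none

Target E = [9, 52].
Intermediaries M with M before E: none.
Union: none.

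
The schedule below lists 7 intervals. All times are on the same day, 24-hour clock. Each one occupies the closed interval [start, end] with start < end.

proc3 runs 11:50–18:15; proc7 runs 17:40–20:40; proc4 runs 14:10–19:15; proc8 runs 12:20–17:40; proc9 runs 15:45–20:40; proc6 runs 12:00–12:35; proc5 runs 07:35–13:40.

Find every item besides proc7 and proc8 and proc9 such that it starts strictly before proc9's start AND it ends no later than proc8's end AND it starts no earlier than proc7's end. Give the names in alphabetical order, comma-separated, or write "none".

none

Conditions: its start is strictly before proc9's start (X.start < 15:45) AND its end is no later than proc8's end (X.end <= 17:40) AND its start is no earlier than proc7's end (X.start >= 20:40).
proc3: start 11:50 < 15:45? ✓; end 18:15 <= 17:40? ✗; start 11:50 >= 20:40? ✗ → no.
proc4: start 14:10 < 15:45? ✓; end 19:15 <= 17:40? ✗; start 14:10 >= 20:40? ✗ → no.
proc5: start 07:35 < 15:45? ✓; end 13:40 <= 17:40? ✓; start 07:35 >= 20:40? ✗ → no.
proc6: start 12:00 < 15:45? ✓; end 12:35 <= 17:40? ✓; start 12:00 >= 20:40? ✗ → no.
Result: none.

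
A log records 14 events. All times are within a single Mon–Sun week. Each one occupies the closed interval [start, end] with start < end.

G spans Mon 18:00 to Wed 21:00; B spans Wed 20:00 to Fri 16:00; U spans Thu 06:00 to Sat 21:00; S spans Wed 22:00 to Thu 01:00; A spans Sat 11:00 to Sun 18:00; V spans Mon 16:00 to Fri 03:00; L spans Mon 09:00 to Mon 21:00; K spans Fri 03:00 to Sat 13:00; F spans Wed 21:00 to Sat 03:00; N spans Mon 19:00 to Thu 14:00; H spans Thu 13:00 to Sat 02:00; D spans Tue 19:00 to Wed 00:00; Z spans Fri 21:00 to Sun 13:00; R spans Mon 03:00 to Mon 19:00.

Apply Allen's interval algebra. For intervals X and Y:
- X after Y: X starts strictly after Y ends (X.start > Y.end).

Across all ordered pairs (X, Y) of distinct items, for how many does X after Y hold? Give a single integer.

46

Checking all 182 ordered pairs for relation 'after'; matching pairs in alphabetical order:
(A, B): A after B ✓
(A, D): A after D ✓
(A, F): A after F ✓
(A, G): A after G ✓
(A, H): A after H ✓
(A, L): A after L ✓
(A, N): A after N ✓
(A, R): A after R ✓
(A, S): A after S ✓
(A, V): A after V ✓
(B, D): B after D ✓
(B, L): B after L ✓
(B, R): B after R ✓
(D, L): D after L ✓
(D, R): D after R ✓
(F, D): F after D ✓
(F, L): F after L ✓
(F, R): F after R ✓
(H, D): H after D ✓
(H, G): H after G ✓
(H, L): H after L ✓
(H, R): H after R ✓
(H, S): H after S ✓
(K, D): K after D ✓
... plus 22 further pairs not listed.
Count: 46.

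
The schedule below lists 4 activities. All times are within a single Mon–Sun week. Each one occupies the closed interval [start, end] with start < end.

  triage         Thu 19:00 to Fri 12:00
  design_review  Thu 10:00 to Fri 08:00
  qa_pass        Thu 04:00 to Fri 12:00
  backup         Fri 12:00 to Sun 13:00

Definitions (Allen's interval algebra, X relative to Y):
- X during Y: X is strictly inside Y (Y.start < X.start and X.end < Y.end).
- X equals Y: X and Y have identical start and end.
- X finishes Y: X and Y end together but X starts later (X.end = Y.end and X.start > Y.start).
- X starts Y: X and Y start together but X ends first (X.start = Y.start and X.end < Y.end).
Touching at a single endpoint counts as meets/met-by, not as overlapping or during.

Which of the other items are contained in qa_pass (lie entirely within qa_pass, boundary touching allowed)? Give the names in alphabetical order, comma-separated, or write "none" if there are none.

Target qa_pass = [Thu 04:00, Fri 12:00].
backup [Fri 12:00, Sun 13:00] → met-by → no.
design_review [Thu 10:00, Fri 08:00] → during → yes.
triage [Thu 19:00, Fri 12:00] → finishes → yes.
Result: design_review, triage.

design_review, triage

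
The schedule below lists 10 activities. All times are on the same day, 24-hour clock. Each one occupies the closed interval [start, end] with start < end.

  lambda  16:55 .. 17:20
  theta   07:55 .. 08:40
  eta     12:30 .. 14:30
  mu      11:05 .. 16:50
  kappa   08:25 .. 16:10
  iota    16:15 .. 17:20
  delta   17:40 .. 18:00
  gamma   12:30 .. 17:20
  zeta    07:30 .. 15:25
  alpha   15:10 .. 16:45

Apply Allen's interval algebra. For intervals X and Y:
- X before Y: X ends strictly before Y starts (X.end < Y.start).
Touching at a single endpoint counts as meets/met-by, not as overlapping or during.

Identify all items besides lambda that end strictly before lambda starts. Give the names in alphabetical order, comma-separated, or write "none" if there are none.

alpha, eta, kappa, mu, theta, zeta

Target lambda = [16:55, 17:20].
alpha [15:10, 16:45] → before → yes.
delta [17:40, 18:00] → after → no.
eta [12:30, 14:30] → before → yes.
gamma [12:30, 17:20] → finished-by → no.
iota [16:15, 17:20] → finished-by → no.
kappa [08:25, 16:10] → before → yes.
mu [11:05, 16:50] → before → yes.
theta [07:55, 08:40] → before → yes.
zeta [07:30, 15:25] → before → yes.
Result: alpha, eta, kappa, mu, theta, zeta.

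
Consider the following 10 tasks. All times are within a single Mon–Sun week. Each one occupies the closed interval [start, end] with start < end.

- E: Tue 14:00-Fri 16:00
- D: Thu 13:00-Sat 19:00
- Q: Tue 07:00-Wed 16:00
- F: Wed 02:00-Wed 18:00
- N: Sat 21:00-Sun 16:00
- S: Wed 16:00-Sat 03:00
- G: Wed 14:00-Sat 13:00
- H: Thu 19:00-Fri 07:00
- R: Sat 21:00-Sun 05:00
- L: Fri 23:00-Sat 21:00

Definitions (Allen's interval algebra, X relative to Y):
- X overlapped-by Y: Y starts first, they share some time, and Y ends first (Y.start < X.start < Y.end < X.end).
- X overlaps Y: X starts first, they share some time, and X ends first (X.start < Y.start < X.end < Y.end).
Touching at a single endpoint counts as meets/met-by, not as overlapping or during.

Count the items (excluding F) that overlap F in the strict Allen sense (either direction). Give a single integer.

3

Target F = [Wed 02:00, Wed 18:00].
D [Thu 13:00, Sat 19:00] → after → no.
E [Tue 14:00, Fri 16:00] → contains → no.
G [Wed 14:00, Sat 13:00] → overlapped-by → counts.
H [Thu 19:00, Fri 07:00] → after → no.
L [Fri 23:00, Sat 21:00] → after → no.
N [Sat 21:00, Sun 16:00] → after → no.
Q [Tue 07:00, Wed 16:00] → overlaps → counts.
R [Sat 21:00, Sun 05:00] → after → no.
S [Wed 16:00, Sat 03:00] → overlapped-by → counts.
Total: 3.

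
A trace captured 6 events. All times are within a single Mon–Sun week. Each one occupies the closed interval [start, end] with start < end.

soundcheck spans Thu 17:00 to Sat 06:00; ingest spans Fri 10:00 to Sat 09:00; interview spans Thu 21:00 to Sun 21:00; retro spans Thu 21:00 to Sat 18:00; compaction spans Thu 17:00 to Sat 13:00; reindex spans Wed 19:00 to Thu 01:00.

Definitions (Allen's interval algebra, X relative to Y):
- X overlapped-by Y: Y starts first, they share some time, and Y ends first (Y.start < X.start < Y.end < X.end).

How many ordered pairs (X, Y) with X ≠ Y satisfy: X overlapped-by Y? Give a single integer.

Checking all 30 ordered pairs for relation 'overlapped-by'; matching pairs in alphabetical order:
(ingest, soundcheck): ingest overlapped-by soundcheck ✓
(interview, compaction): interview overlapped-by compaction ✓
(interview, soundcheck): interview overlapped-by soundcheck ✓
(retro, compaction): retro overlapped-by compaction ✓
(retro, soundcheck): retro overlapped-by soundcheck ✓
Count: 5.

5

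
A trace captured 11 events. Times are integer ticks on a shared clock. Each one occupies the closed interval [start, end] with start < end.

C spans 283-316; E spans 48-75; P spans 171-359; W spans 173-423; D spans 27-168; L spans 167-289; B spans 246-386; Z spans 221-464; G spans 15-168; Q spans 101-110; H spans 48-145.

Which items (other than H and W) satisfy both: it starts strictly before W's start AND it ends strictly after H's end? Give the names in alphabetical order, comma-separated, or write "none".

D, G, L, P

Conditions: its start is strictly before W's start (X.start < 173) AND its end is strictly after H's end (X.end > 145).
B: start 246 < 173? ✗; end 386 > 145? ✓ → no.
C: start 283 < 173? ✗; end 316 > 145? ✓ → no.
D: start 27 < 173? ✓; end 168 > 145? ✓ → yes.
E: start 48 < 173? ✓; end 75 > 145? ✗ → no.
G: start 15 < 173? ✓; end 168 > 145? ✓ → yes.
L: start 167 < 173? ✓; end 289 > 145? ✓ → yes.
P: start 171 < 173? ✓; end 359 > 145? ✓ → yes.
Q: start 101 < 173? ✓; end 110 > 145? ✗ → no.
Z: start 221 < 173? ✗; end 464 > 145? ✓ → no.
Result: D, G, L, P.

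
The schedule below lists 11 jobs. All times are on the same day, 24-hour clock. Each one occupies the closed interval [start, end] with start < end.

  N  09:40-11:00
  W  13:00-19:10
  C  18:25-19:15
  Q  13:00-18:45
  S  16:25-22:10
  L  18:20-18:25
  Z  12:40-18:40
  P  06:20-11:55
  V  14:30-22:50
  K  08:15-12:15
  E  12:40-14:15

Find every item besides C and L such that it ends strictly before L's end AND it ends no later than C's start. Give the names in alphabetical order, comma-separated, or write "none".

Conditions: its end is strictly before L's end (X.end < 18:25) AND its end is no later than C's start (X.end <= 18:25).
E: end 14:15 < 18:25? ✓; end 14:15 <= 18:25? ✓ → yes.
K: end 12:15 < 18:25? ✓; end 12:15 <= 18:25? ✓ → yes.
N: end 11:00 < 18:25? ✓; end 11:00 <= 18:25? ✓ → yes.
P: end 11:55 < 18:25? ✓; end 11:55 <= 18:25? ✓ → yes.
Q: end 18:45 < 18:25? ✗; end 18:45 <= 18:25? ✗ → no.
S: end 22:10 < 18:25? ✗; end 22:10 <= 18:25? ✗ → no.
V: end 22:50 < 18:25? ✗; end 22:50 <= 18:25? ✗ → no.
W: end 19:10 < 18:25? ✗; end 19:10 <= 18:25? ✗ → no.
Z: end 18:40 < 18:25? ✗; end 18:40 <= 18:25? ✗ → no.
Result: E, K, N, P.

E, K, N, P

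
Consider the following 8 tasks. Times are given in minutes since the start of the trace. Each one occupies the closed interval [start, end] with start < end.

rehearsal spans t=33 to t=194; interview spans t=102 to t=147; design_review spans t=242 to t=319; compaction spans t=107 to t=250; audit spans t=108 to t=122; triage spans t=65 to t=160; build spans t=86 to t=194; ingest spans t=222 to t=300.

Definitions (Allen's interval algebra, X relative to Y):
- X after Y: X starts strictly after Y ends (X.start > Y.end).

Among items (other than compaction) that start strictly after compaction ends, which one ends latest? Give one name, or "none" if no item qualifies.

none

Target compaction = [t=107, t=250].
audit [t=108, t=122] → during → excluded.
build [t=86, t=194] → overlaps → excluded.
design_review [t=242, t=319] → overlapped-by → excluded.
ingest [t=222, t=300] → overlapped-by → excluded.
interview [t=102, t=147] → overlaps → excluded.
rehearsal [t=33, t=194] → overlaps → excluded.
triage [t=65, t=160] → overlaps → excluded.
No candidates → none.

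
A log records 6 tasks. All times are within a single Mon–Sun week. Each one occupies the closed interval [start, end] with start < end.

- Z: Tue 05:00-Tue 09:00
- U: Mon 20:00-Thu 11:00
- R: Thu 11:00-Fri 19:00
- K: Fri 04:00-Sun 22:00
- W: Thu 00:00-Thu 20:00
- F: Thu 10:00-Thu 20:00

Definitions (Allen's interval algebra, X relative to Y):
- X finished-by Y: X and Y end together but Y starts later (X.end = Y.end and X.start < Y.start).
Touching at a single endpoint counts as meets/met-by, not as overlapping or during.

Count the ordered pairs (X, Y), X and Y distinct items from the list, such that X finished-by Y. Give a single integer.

1

Checking all 30 ordered pairs for relation 'finished-by'; matching pairs in alphabetical order:
(W, F): W finished-by F ✓
Count: 1.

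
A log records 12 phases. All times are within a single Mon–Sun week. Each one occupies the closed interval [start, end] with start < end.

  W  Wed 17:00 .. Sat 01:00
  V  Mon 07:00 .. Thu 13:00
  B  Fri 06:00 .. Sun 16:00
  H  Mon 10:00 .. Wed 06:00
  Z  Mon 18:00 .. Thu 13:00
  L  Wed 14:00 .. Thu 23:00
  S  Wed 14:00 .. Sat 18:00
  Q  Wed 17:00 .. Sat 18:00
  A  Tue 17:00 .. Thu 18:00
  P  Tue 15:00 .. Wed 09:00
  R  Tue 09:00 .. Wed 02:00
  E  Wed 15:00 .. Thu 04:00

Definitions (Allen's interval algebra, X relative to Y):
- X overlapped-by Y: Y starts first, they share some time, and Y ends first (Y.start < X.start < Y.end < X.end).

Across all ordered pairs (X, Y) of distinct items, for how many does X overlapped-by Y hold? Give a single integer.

27

Checking all 132 ordered pairs for relation 'overlapped-by'; matching pairs in alphabetical order:
(A, H): A overlapped-by H ✓
(A, P): A overlapped-by P ✓
(A, R): A overlapped-by R ✓
(A, V): A overlapped-by V ✓
(A, Z): A overlapped-by Z ✓
(B, Q): B overlapped-by Q ✓
(B, S): B overlapped-by S ✓
(B, W): B overlapped-by W ✓
(L, A): L overlapped-by A ✓
(L, V): L overlapped-by V ✓
(L, Z): L overlapped-by Z ✓
(P, H): P overlapped-by H ✓
(P, R): P overlapped-by R ✓
(Q, A): Q overlapped-by A ✓
(Q, E): Q overlapped-by E ✓
(Q, L): Q overlapped-by L ✓
(Q, V): Q overlapped-by V ✓
(Q, Z): Q overlapped-by Z ✓
(S, A): S overlapped-by A ✓
(S, V): S overlapped-by V ✓
(S, Z): S overlapped-by Z ✓
(W, A): W overlapped-by A ✓
(W, E): W overlapped-by E ✓
(W, L): W overlapped-by L ✓
... plus 3 further pairs not listed.
Count: 27.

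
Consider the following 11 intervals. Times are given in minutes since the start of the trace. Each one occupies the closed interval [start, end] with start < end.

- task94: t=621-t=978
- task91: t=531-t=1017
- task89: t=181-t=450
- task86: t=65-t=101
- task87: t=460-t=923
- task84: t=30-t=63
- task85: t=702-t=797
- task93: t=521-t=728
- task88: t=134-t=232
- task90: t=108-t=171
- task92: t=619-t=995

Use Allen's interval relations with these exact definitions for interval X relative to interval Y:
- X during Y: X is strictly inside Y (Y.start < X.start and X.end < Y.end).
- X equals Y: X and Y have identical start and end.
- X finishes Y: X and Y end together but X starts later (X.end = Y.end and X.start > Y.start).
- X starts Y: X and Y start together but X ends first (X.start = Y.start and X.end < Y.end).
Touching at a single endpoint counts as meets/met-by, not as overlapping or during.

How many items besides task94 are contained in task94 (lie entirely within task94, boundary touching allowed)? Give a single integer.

1

Target task94 = [t=621, t=978].
task84 [t=30, t=63] → before → no.
task85 [t=702, t=797] → during → counts.
task86 [t=65, t=101] → before → no.
task87 [t=460, t=923] → overlaps → no.
task88 [t=134, t=232] → before → no.
task89 [t=181, t=450] → before → no.
task90 [t=108, t=171] → before → no.
task91 [t=531, t=1017] → contains → no.
task92 [t=619, t=995] → contains → no.
task93 [t=521, t=728] → overlaps → no.
Total: 1.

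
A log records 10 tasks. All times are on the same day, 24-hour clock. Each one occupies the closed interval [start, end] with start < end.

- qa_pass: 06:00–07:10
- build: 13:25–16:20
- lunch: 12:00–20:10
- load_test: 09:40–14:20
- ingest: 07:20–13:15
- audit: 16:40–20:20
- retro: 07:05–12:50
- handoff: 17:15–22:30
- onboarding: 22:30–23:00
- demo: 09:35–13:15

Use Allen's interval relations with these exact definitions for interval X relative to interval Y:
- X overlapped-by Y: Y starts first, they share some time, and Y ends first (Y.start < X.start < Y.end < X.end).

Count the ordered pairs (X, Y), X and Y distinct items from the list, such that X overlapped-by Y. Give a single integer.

14

Checking all 90 ordered pairs for relation 'overlapped-by'; matching pairs in alphabetical order:
(audit, lunch): audit overlapped-by lunch ✓
(build, load_test): build overlapped-by load_test ✓
(demo, retro): demo overlapped-by retro ✓
(handoff, audit): handoff overlapped-by audit ✓
(handoff, lunch): handoff overlapped-by lunch ✓
(ingest, retro): ingest overlapped-by retro ✓
(load_test, demo): load_test overlapped-by demo ✓
(load_test, ingest): load_test overlapped-by ingest ✓
(load_test, retro): load_test overlapped-by retro ✓
(lunch, demo): lunch overlapped-by demo ✓
(lunch, ingest): lunch overlapped-by ingest ✓
(lunch, load_test): lunch overlapped-by load_test ✓
(lunch, retro): lunch overlapped-by retro ✓
(retro, qa_pass): retro overlapped-by qa_pass ✓
Count: 14.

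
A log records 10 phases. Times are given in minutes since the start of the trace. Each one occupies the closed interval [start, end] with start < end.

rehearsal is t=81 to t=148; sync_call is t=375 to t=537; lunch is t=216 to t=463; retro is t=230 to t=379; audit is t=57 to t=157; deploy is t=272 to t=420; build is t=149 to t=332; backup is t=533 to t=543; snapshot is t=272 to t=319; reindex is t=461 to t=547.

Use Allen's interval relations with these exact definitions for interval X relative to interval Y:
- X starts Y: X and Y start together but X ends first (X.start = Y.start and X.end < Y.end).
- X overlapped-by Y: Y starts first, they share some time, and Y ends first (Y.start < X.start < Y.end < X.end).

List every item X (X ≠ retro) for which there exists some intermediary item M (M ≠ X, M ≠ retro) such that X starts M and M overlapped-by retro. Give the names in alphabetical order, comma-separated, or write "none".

snapshot

Target retro = [t=230, t=379].
Intermediaries M with M overlapped-by retro: deploy, sync_call.
Via deploy — items with X starts deploy: snapshot.
Via sync_call — items with X starts sync_call: none.
Union: snapshot.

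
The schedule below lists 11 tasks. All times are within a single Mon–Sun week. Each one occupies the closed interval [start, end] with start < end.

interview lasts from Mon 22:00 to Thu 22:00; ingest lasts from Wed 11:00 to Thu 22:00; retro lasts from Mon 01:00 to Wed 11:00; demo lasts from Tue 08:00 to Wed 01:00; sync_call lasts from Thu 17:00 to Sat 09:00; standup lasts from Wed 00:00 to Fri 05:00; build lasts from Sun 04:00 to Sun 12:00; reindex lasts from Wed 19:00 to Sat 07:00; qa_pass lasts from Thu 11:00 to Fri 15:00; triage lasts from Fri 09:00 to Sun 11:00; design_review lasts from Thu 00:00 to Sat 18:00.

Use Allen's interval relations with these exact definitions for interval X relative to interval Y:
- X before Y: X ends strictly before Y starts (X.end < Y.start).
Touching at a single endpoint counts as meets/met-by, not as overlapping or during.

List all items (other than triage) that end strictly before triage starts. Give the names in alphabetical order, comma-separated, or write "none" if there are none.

demo, ingest, interview, retro, standup

Target triage = [Fri 09:00, Sun 11:00].
build [Sun 04:00, Sun 12:00] → overlapped-by → no.
demo [Tue 08:00, Wed 01:00] → before → yes.
design_review [Thu 00:00, Sat 18:00] → overlaps → no.
ingest [Wed 11:00, Thu 22:00] → before → yes.
interview [Mon 22:00, Thu 22:00] → before → yes.
qa_pass [Thu 11:00, Fri 15:00] → overlaps → no.
reindex [Wed 19:00, Sat 07:00] → overlaps → no.
retro [Mon 01:00, Wed 11:00] → before → yes.
standup [Wed 00:00, Fri 05:00] → before → yes.
sync_call [Thu 17:00, Sat 09:00] → overlaps → no.
Result: demo, ingest, interview, retro, standup.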